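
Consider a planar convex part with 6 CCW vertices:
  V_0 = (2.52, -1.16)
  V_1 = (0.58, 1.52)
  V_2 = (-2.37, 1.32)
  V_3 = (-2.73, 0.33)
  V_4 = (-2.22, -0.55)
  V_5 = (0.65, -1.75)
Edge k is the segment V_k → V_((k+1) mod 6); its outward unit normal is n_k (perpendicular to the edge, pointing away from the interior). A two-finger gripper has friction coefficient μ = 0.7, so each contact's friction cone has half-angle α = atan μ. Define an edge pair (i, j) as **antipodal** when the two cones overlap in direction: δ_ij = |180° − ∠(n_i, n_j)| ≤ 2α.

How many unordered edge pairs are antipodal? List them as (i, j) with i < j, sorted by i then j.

α = atan 0.7 = 34.99°;  2α = 69.98°
n_0 = (+0.8100, +0.5864)
n_1 = (-0.0676, +0.9977)
n_2 = (-0.9398, +0.3417)
n_3 = (-0.8652, -0.5014)
n_4 = (-0.3858, -0.9226)
n_5 = (+0.3009, -0.9537)
  (0,1): δ = 122.02°  ·
  (0,2): δ = 55.88°  ✓
  (0,3): δ = 5.81°  ✓
  (0,4): δ = 31.41°  ✓
  (0,5): δ = 71.61°  ·
  (1,2): δ = 113.86°  ·
  (1,3): δ = 63.78°  ✓
  (1,4): δ = 26.57°  ✓
  (1,5): δ = 13.63°  ✓
  (2,3): δ = 129.92°  ·
  (2,4): δ = 92.71°  ·
  (2,5): δ = 52.51°  ✓
  (3,4): δ = 142.78°  ·
  (3,5): δ = 102.58°  ·
  (4,5): δ = 139.80°  ·
antipodal pairs: 7

count = 7; pairs: (0,2), (0,3), (0,4), (1,3), (1,4), (1,5), (2,5)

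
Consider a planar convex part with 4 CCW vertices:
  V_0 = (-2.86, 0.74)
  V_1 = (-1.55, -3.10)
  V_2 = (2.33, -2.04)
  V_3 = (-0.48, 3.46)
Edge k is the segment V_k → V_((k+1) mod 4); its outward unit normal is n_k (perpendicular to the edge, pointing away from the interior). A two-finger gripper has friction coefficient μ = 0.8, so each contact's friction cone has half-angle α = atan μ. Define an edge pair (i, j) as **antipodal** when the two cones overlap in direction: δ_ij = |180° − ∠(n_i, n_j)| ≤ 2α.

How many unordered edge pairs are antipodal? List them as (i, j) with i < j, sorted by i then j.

α = atan 0.8 = 38.66°;  2α = 77.32°
n_0 = (-0.9464, -0.3229)
n_1 = (+0.2635, -0.9646)
n_2 = (+0.8905, +0.4550)
n_3 = (-0.7526, +0.6585)
  (0,1): δ = 93.56°  ·
  (0,2): δ = 8.23°  ✓
  (0,3): δ = 119.98°  ·
  (1,2): δ = 78.22°  ·
  (1,3): δ = 33.53°  ✓
  (2,3): δ = 68.25°  ✓
antipodal pairs: 3

count = 3; pairs: (0,2), (1,3), (2,3)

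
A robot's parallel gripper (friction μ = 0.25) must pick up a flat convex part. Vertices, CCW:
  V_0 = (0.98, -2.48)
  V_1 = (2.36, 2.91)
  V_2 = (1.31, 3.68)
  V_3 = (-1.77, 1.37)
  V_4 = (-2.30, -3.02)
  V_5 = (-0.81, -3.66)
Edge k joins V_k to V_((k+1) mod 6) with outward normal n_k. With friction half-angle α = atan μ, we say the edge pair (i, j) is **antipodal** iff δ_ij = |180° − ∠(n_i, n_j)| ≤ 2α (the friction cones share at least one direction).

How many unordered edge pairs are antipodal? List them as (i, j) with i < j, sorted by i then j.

α = atan 0.25 = 14.04°;  2α = 28.07°
n_0 = (+0.9688, -0.2480)
n_1 = (+0.5914, +0.8064)
n_2 = (-0.6000, +0.8000)
n_3 = (-0.9928, +0.1199)
n_4 = (-0.3947, -0.9188)
n_5 = (+0.5504, -0.8349)
  (0,1): δ = 111.89°  ·
  (0,2): δ = 38.77°  ·
  (0,3): δ = 7.48°  ✓
  (0,4): δ = 81.12°  ·
  (0,5): δ = 137.75°  ·
  (1,2): δ = 106.88°  ·
  (1,3): δ = 60.63°  ·
  (1,4): δ = 13.01°  ✓
  (1,5): δ = 69.65°  ·
  (2,3): δ = 133.75°  ·
  (2,4): δ = 60.11°  ·
  (2,5): δ = 3.48°  ✓
  (3,4): δ = 106.36°  ·
  (3,5): δ = 49.72°  ·
  (4,5): δ = 123.36°  ·
antipodal pairs: 3

count = 3; pairs: (0,3), (1,4), (2,5)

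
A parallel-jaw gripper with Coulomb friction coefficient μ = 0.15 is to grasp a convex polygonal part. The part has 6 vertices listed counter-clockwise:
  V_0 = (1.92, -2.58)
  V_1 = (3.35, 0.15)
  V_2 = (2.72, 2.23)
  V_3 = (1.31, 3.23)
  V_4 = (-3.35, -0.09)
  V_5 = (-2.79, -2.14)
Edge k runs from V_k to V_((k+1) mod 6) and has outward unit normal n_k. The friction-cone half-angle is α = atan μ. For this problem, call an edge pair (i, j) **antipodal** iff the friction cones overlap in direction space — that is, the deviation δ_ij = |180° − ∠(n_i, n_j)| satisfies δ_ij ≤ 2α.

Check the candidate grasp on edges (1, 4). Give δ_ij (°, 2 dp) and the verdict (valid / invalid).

δ = 1.57°, valid

α = atan 0.15 = 8.53°;  2α = 17.06°
edge 1: e_1 = (-0.63, +2.08);  n_1 = (+0.9571, +0.2899)
edge 4: e_4 = (+0.56, -2.05);  n_4 = (-0.9647, -0.2635)
∠(n_1, n_4) = 178.43°
δ = |180° − 178.43°| = 1.57°
1.57° ≤ 2α = 17.06°  →  valid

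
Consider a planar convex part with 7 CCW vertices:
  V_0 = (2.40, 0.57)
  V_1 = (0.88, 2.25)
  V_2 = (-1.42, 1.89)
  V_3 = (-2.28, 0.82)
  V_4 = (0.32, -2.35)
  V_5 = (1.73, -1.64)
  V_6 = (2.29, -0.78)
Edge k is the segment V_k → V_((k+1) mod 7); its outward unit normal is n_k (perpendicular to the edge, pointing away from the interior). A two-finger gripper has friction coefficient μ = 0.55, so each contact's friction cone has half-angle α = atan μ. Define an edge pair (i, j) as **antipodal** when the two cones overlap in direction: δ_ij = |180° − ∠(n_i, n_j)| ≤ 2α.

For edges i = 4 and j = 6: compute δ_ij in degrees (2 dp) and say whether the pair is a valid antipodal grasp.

δ = 121.39°, invalid

α = atan 0.55 = 28.81°;  2α = 57.62°
edge 4: e_4 = (+1.41, +0.71);  n_4 = (+0.4497, -0.8932)
edge 6: e_6 = (+0.11, +1.35);  n_6 = (+0.9967, -0.0812)
∠(n_4, n_6) = 58.61°
δ = |180° − 58.61°| = 121.39°
121.39° > 2α = 57.62°  →  invalid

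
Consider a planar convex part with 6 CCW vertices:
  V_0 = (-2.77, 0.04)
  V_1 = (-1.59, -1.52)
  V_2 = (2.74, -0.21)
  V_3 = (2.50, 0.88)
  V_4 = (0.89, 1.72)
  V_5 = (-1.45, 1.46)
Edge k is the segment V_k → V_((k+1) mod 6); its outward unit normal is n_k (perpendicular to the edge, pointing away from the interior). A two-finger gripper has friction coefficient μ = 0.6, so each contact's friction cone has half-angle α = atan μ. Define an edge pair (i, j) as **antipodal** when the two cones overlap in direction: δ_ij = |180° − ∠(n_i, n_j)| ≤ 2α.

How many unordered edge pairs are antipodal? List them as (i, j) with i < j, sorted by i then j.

α = atan 0.6 = 30.96°;  2α = 61.93°
n_0 = (-0.7975, -0.6033)
n_1 = (+0.2896, -0.9572)
n_2 = (+0.9766, +0.2150)
n_3 = (+0.4626, +0.8866)
n_4 = (-0.1104, +0.9939)
n_5 = (-0.7324, +0.6808)
  (0,1): δ = 110.27°  ·
  (0,2): δ = 24.69°  ✓
  (0,3): δ = 25.34°  ✓
  (0,4): δ = 59.24°  ✓
  (0,5): δ = 99.99°  ·
  (1,2): δ = 94.42°  ·
  (1,3): δ = 44.39°  ✓
  (1,4): δ = 10.49°  ✓
  (1,5): δ = 30.26°  ✓
  (2,3): δ = 129.97°  ·
  (2,4): δ = 96.08°  ·
  (2,5): δ = 55.33°  ✓
  (3,4): δ = 146.11°  ·
  (3,5): δ = 105.36°  ·
  (4,5): δ = 139.25°  ·
antipodal pairs: 7

count = 7; pairs: (0,2), (0,3), (0,4), (1,3), (1,4), (1,5), (2,5)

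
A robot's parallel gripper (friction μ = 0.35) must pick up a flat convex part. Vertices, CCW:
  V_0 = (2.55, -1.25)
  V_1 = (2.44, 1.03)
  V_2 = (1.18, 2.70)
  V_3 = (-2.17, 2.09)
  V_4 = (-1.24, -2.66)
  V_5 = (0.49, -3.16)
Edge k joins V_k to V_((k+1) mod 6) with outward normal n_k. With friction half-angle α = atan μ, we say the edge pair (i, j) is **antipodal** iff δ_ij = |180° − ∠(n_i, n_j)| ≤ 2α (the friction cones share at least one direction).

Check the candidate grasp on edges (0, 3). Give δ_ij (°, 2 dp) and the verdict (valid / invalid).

δ = 8.32°, valid

α = atan 0.35 = 19.29°;  2α = 38.58°
edge 0: e_0 = (-0.11, +2.28);  n_0 = (+0.9988, +0.0482)
edge 3: e_3 = (+0.93, -4.75);  n_3 = (-0.9814, -0.1921)
∠(n_0, n_3) = 171.68°
δ = |180° − 171.68°| = 8.32°
8.32° ≤ 2α = 38.58°  →  valid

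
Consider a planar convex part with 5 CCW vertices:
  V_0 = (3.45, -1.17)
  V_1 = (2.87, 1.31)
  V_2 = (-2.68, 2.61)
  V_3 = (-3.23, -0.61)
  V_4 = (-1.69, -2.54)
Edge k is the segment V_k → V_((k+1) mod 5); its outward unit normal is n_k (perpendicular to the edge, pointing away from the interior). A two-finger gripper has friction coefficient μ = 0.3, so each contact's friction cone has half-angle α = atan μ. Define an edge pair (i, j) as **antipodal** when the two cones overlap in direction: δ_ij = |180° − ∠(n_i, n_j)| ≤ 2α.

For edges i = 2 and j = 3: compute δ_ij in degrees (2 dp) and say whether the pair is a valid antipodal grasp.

δ = 131.72°, invalid

α = atan 0.3 = 16.70°;  2α = 33.40°
edge 2: e_2 = (-0.55, -3.22);  n_2 = (-0.9857, +0.1684)
edge 3: e_3 = (+1.54, -1.93);  n_3 = (-0.7817, -0.6237)
∠(n_2, n_3) = 48.28°
δ = |180° − 48.28°| = 131.72°
131.72° > 2α = 33.40°  →  invalid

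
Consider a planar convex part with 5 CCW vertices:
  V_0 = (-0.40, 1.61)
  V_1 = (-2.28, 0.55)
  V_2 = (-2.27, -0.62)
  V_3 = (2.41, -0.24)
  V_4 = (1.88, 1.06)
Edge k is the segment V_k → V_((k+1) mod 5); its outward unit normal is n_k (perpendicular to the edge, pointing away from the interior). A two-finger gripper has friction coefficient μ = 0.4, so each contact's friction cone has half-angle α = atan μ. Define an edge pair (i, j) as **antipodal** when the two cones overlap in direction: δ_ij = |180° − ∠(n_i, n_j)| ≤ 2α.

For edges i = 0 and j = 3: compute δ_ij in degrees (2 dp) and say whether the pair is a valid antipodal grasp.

α = atan 0.4 = 21.80°;  2α = 43.60°
edge 0: e_0 = (-1.88, -1.06);  n_0 = (-0.4911, +0.8711)
edge 3: e_3 = (-0.53, +1.30);  n_3 = (+0.9260, +0.3775)
∠(n_0, n_3) = 97.24°
δ = |180° − 97.24°| = 82.76°
82.76° > 2α = 43.60°  →  invalid

δ = 82.76°, invalid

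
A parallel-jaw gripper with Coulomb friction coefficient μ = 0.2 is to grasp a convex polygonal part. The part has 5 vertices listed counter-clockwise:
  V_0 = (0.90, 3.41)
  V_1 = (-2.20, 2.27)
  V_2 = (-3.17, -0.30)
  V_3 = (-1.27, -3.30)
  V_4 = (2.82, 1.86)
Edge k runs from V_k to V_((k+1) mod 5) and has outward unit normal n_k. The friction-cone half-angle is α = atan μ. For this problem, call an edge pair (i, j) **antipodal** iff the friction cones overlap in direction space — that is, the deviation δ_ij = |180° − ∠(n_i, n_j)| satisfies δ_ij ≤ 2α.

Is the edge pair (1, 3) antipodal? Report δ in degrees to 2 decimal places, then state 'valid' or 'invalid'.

α = atan 0.2 = 11.31°;  2α = 22.62°
edge 1: e_1 = (-0.97, -2.57);  n_1 = (-0.9356, +0.3531)
edge 3: e_3 = (+4.09, +5.16);  n_3 = (+0.7837, -0.6212)
∠(n_1, n_3) = 162.28°
δ = |180° − 162.28°| = 17.72°
17.72° ≤ 2α = 22.62°  →  valid

δ = 17.72°, valid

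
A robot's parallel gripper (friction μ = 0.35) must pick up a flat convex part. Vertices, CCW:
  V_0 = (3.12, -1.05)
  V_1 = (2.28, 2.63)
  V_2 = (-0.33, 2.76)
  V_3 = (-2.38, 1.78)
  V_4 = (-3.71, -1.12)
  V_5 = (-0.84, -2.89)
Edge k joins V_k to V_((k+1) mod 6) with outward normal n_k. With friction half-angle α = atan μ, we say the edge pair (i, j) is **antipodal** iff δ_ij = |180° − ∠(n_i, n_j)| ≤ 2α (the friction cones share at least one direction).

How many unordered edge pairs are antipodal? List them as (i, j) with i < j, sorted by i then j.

count = 4; pairs: (0,3), (1,4), (1,5), (2,5)

α = atan 0.35 = 19.29°;  2α = 38.58°
n_0 = (+0.9749, +0.2225)
n_1 = (+0.0497, +0.9988)
n_2 = (-0.4313, +0.9022)
n_3 = (-0.9090, +0.4169)
n_4 = (-0.5249, -0.8511)
n_5 = (+0.4214, -0.9069)
  (0,1): δ = 105.71°  ·
  (0,2): δ = 77.31°  ·
  (0,3): δ = 37.50°  ✓
  (0,4): δ = 45.48°  ·
  (0,5): δ = 102.06°  ·
  (1,2): δ = 151.60°  ·
  (1,3): δ = 111.79°  ·
  (1,4): δ = 28.81°  ✓
  (1,5): δ = 27.77°  ✓
  (2,3): δ = 140.19°  ·
  (2,4): δ = 57.21°  ·
  (2,5): δ = 0.63°  ✓
  (3,4): δ = 97.03°  ·
  (3,5): δ = 40.44°  ·
  (4,5): δ = 123.42°  ·
antipodal pairs: 4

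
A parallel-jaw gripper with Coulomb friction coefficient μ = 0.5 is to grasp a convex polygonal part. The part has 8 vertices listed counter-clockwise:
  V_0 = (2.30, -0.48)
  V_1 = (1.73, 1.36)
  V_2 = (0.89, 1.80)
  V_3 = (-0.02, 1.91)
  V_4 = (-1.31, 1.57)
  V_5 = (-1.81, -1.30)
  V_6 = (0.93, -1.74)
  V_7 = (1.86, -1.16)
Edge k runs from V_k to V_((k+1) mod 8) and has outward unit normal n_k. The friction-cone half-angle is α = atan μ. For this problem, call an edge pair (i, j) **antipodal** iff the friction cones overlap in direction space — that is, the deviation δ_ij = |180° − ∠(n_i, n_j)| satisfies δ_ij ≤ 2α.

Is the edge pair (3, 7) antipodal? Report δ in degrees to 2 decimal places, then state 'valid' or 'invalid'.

δ = 42.33°, valid

α = atan 0.5 = 26.57°;  2α = 53.13°
edge 3: e_3 = (-1.29, -0.34);  n_3 = (-0.2549, +0.9670)
edge 7: e_7 = (+0.44, +0.68);  n_7 = (+0.8396, -0.5433)
∠(n_3, n_7) = 137.67°
δ = |180° − 137.67°| = 42.33°
42.33° ≤ 2α = 53.13°  →  valid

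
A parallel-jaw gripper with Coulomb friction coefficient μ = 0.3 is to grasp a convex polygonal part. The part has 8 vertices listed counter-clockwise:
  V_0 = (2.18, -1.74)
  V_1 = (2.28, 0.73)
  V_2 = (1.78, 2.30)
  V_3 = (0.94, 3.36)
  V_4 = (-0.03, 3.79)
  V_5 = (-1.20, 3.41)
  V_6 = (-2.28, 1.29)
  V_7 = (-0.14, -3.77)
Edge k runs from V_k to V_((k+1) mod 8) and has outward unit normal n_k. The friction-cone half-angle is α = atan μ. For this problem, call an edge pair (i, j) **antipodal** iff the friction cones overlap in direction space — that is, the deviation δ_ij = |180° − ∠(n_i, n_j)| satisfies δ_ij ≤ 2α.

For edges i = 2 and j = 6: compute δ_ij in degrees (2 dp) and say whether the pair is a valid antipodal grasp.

δ = 15.47°, valid

α = atan 0.3 = 16.70°;  2α = 33.40°
edge 2: e_2 = (-0.84, +1.06);  n_2 = (+0.7837, +0.6211)
edge 6: e_6 = (+2.14, -5.06);  n_6 = (-0.9210, -0.3895)
∠(n_2, n_6) = 164.53°
δ = |180° − 164.53°| = 15.47°
15.47° ≤ 2α = 33.40°  →  valid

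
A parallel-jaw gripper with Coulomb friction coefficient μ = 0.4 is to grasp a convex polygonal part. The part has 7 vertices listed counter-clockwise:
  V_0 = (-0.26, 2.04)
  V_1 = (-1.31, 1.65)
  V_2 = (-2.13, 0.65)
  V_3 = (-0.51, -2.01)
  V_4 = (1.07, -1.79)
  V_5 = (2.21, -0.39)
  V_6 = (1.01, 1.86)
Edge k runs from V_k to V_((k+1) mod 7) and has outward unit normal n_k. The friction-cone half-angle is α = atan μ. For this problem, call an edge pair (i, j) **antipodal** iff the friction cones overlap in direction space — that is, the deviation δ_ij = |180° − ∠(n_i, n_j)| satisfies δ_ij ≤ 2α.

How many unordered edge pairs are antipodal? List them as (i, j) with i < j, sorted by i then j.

count = 6; pairs: (0,3), (0,4), (1,3), (1,4), (2,5), (3,6)

α = atan 0.4 = 21.80°;  2α = 43.60°
n_0 = (-0.3482, +0.9374)
n_1 = (-0.7733, +0.6341)
n_2 = (-0.8541, -0.5202)
n_3 = (+0.1379, -0.9904)
n_4 = (+0.7754, -0.6314)
n_5 = (+0.8824, +0.4706)
n_6 = (+0.1403, +0.9901)
  (0,1): δ = 149.73°  ·
  (0,2): δ = 79.03°  ·
  (0,3): δ = 12.45°  ✓
  (0,4): δ = 30.47°  ✓
  (0,5): δ = 97.70°  ·
  (0,6): δ = 151.56°  ·
  (1,2): δ = 109.31°  ·
  (1,3): δ = 42.72°  ✓
  (1,4): δ = 0.20°  ✓
  (1,5): δ = 67.42°  ·
  (1,6): δ = 121.28°  ·
  (2,3): δ = 113.42°  ·
  (2,4): δ = 70.50°  ·
  (2,5): δ = 3.27°  ✓
  (2,6): δ = 50.59°  ·
  (3,4): δ = 137.08°  ·
  (3,5): δ = 69.85°  ·
  (3,6): δ = 15.99°  ✓
  (4,5): δ = 112.77°  ·
  (4,6): δ = 58.91°  ·
  (5,6): δ = 126.14°  ·
antipodal pairs: 6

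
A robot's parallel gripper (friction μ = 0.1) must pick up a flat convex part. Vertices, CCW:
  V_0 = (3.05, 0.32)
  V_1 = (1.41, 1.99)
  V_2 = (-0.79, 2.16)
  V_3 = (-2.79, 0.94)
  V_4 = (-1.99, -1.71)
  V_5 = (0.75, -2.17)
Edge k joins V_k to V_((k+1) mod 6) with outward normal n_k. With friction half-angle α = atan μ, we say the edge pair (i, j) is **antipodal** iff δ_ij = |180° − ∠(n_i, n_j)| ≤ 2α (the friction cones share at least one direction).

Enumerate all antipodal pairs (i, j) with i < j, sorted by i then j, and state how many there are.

α = atan 0.1 = 5.71°;  2α = 11.42°
n_0 = (+0.7135, +0.7007)
n_1 = (+0.0770, +0.9970)
n_2 = (-0.5208, +0.8537)
n_3 = (-0.9573, -0.2890)
n_4 = (-0.1656, -0.9862)
n_5 = (+0.7346, -0.6785)
  (0,1): δ = 138.90°  ·
  (0,2): δ = 103.10°  ·
  (0,3): δ = 27.68°  ·
  (0,4): δ = 35.99°  ·
  (0,5): δ = 92.79°  ·
  (1,2): δ = 144.20°  ·
  (1,3): δ = 68.78°  ·
  (1,4): δ = 5.11°  ✓
  (1,5): δ = 51.69°  ·
  (2,3): δ = 104.58°  ·
  (2,4): δ = 40.91°  ·
  (2,5): δ = 15.89°  ·
  (3,4): δ = 116.33°  ·
  (3,5): δ = 59.53°  ·
  (4,5): δ = 123.20°  ·
antipodal pairs: 1

count = 1; pairs: (1,4)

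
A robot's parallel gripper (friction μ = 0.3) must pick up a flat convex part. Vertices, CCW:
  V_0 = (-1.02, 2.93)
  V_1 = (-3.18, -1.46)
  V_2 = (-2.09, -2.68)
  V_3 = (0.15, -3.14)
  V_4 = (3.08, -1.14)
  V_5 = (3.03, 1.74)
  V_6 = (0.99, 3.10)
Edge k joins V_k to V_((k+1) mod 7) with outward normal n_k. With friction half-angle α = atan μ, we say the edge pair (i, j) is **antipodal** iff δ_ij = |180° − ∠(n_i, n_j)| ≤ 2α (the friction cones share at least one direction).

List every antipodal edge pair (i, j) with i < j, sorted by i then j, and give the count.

count = 6; pairs: (0,3), (0,4), (1,5), (2,5), (2,6), (3,6)

α = atan 0.3 = 16.70°;  2α = 33.40°
n_0 = (-0.8973, +0.4415)
n_1 = (-0.7457, -0.6663)
n_2 = (-0.2012, -0.9796)
n_3 = (+0.5638, -0.8259)
n_4 = (+0.9998, +0.0174)
n_5 = (+0.5547, +0.8321)
n_6 = (-0.0843, +0.9964)
  (0,1): δ = 112.02°  ·
  (0,2): δ = 75.41°  ·
  (0,3): δ = 29.48°  ✓
  (0,4): δ = 27.19°  ✓
  (0,5): δ = 82.51°  ·
  (0,6): δ = 121.03°  ·
  (1,2): δ = 143.38°  ·
  (1,3): δ = 97.46°  ·
  (1,4): δ = 40.78°  ·
  (1,5): δ = 14.53°  ✓
  (1,6): δ = 53.06°  ·
  (2,3): δ = 134.08°  ·
  (2,4): δ = 77.40°  ·
  (2,5): δ = 22.09°  ✓
  (2,6): δ = 16.44°  ✓
  (3,4): δ = 123.32°  ·
  (3,5): δ = 68.01°  ·
  (3,6): δ = 29.48°  ✓
  (4,5): δ = 124.68°  ·
  (4,6): δ = 86.16°  ·
  (5,6): δ = 141.48°  ·
antipodal pairs: 6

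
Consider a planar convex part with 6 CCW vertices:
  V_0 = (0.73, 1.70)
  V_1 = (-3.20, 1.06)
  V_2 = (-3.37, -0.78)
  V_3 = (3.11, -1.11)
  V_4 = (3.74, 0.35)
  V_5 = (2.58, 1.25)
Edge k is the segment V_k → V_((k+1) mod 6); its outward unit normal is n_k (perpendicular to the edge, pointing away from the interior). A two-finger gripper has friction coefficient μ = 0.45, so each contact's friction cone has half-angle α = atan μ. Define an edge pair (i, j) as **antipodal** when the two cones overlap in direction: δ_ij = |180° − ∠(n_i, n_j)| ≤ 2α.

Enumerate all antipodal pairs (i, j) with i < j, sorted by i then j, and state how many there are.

count = 4; pairs: (0,2), (1,3), (2,4), (2,5)

α = atan 0.45 = 24.23°;  2α = 48.46°
n_0 = (-0.1607, +0.9870)
n_1 = (-0.9958, +0.0920)
n_2 = (-0.0509, -0.9987)
n_3 = (+0.9182, -0.3962)
n_4 = (+0.6130, +0.7901)
n_5 = (+0.2364, +0.9717)
  (0,1): δ = 104.53°  ·
  (0,2): δ = 12.16°  ✓
  (0,3): δ = 57.41°  ·
  (0,4): δ = 132.94°  ·
  (0,5): δ = 157.08°  ·
  (1,2): δ = 87.64°  ·
  (1,3): δ = 18.06°  ✓
  (1,4): δ = 57.47°  ·
  (1,5): δ = 81.61°  ·
  (2,3): δ = 110.43°  ·
  (2,4): δ = 34.89°  ✓
  (2,5): δ = 10.76°  ✓
  (3,4): δ = 104.47°  ·
  (3,5): δ = 80.33°  ·
  (4,5): δ = 155.86°  ·
antipodal pairs: 4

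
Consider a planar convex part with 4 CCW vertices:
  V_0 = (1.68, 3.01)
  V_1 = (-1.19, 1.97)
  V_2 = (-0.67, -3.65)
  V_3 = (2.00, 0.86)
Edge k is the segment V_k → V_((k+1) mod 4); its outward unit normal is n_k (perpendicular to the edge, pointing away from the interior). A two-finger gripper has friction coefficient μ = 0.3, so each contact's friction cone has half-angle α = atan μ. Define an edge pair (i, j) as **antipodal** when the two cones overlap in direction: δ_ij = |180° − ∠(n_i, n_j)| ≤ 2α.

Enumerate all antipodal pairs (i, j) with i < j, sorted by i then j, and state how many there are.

count = 1; pairs: (1,3)

α = atan 0.3 = 16.70°;  2α = 33.40°
n_0 = (-0.3407, +0.9402)
n_1 = (-0.9957, -0.0921)
n_2 = (+0.8605, -0.5094)
n_3 = (+0.9891, +0.1472)
  (0,1): δ = 104.63°  ·
  (0,2): δ = 39.45°  ·
  (0,3): δ = 78.55°  ·
  (1,2): δ = 35.91°  ·
  (1,3): δ = 3.18°  ✓
  (2,3): δ = 140.91°  ·
antipodal pairs: 1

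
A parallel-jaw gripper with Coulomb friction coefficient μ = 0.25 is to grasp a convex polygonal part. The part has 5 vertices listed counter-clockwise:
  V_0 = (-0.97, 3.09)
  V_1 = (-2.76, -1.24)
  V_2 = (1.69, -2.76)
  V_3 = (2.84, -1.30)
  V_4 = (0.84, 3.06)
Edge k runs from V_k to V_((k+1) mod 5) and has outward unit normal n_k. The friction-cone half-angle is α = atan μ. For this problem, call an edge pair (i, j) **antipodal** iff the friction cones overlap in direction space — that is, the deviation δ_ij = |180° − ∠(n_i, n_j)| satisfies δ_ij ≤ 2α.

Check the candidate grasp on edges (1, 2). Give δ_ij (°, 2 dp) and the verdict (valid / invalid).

δ = 109.37°, invalid

α = atan 0.25 = 14.04°;  2α = 28.07°
edge 1: e_1 = (+4.45, -1.52);  n_1 = (-0.3232, -0.9463)
edge 2: e_2 = (+1.15, +1.46);  n_2 = (+0.7856, -0.6188)
∠(n_1, n_2) = 70.63°
δ = |180° − 70.63°| = 109.37°
109.37° > 2α = 28.07°  →  invalid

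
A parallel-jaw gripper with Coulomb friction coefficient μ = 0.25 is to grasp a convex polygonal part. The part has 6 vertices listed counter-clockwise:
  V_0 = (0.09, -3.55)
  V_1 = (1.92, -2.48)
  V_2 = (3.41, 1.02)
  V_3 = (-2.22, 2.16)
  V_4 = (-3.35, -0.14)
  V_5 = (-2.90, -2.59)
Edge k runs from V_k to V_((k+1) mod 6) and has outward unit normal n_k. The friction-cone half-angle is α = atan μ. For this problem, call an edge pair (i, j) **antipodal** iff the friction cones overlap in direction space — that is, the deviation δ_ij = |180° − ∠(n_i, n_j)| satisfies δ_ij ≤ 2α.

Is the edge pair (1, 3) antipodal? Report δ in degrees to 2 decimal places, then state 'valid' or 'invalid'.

δ = 3.10°, valid

α = atan 0.25 = 14.04°;  2α = 28.07°
edge 1: e_1 = (+1.49, +3.50);  n_1 = (+0.9201, -0.3917)
edge 3: e_3 = (-1.13, -2.30);  n_3 = (-0.8975, +0.4410)
∠(n_1, n_3) = 176.90°
δ = |180° − 176.90°| = 3.10°
3.10° ≤ 2α = 28.07°  →  valid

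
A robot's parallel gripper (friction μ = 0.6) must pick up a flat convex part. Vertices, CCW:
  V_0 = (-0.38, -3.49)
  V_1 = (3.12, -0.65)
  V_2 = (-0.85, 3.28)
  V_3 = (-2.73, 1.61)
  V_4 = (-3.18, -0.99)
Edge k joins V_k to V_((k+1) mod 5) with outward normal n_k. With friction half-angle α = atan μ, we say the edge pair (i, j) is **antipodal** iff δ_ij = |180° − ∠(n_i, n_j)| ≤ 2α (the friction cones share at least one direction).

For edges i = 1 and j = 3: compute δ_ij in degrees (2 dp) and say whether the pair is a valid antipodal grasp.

α = atan 0.6 = 30.96°;  2α = 61.93°
edge 1: e_1 = (-3.97, +3.93);  n_1 = (+0.7035, +0.7107)
edge 3: e_3 = (-0.45, -2.60);  n_3 = (-0.9854, +0.1705)
∠(n_1, n_3) = 124.89°
δ = |180° − 124.89°| = 55.11°
55.11° ≤ 2α = 61.93°  →  valid

δ = 55.11°, valid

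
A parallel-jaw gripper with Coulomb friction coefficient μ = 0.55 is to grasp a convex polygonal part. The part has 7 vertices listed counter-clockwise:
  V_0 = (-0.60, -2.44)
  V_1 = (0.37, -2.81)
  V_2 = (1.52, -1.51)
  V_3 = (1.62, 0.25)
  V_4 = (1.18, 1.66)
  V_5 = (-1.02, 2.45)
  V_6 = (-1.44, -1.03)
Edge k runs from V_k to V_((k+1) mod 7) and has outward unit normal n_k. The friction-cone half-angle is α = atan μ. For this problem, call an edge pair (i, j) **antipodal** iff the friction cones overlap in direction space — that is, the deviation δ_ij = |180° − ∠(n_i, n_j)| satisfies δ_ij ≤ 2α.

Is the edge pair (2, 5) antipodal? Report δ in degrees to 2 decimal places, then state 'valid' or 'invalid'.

α = atan 0.55 = 28.81°;  2α = 57.62°
edge 2: e_2 = (+0.10, +1.76);  n_2 = (+0.9984, -0.0567)
edge 5: e_5 = (-0.42, -3.48);  n_5 = (-0.9928, +0.1198)
∠(n_2, n_5) = 176.37°
δ = |180° − 176.37°| = 3.63°
3.63° ≤ 2α = 57.62°  →  valid

δ = 3.63°, valid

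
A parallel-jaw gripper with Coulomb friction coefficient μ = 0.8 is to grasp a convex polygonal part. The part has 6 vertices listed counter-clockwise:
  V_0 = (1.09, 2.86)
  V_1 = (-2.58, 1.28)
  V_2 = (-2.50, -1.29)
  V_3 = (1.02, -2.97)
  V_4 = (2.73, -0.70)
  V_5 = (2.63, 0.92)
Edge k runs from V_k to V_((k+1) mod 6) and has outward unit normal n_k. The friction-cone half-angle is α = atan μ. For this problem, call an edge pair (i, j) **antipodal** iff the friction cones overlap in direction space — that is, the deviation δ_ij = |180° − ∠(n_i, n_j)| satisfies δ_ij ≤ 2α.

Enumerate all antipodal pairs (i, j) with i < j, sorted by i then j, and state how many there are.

count = 8; pairs: (0,2), (0,3), (0,4), (1,3), (1,4), (1,5), (2,4), (2,5)

α = atan 0.8 = 38.66°;  2α = 77.32°
n_0 = (-0.3954, +0.9185)
n_1 = (-0.9995, -0.0311)
n_2 = (-0.4307, -0.9025)
n_3 = (+0.7987, -0.6017)
n_4 = (+0.9981, +0.0616)
n_5 = (+0.7832, +0.6217)
  (0,1): δ = 111.51°  ·
  (0,2): δ = 48.81°  ✓
  (0,3): δ = 29.72°  ✓
  (0,4): δ = 70.24°  ✓
  (0,5): δ = 105.15°  ·
  (1,2): δ = 117.30°  ·
  (1,3): δ = 38.77°  ✓
  (1,4): δ = 1.75°  ✓
  (1,5): δ = 36.66°  ✓
  (2,3): δ = 101.48°  ·
  (2,4): δ = 60.95°  ✓
  (2,5): δ = 26.04°  ✓
  (3,4): δ = 139.48°  ·
  (3,5): δ = 104.57°  ·
  (4,5): δ = 145.09°  ·
antipodal pairs: 8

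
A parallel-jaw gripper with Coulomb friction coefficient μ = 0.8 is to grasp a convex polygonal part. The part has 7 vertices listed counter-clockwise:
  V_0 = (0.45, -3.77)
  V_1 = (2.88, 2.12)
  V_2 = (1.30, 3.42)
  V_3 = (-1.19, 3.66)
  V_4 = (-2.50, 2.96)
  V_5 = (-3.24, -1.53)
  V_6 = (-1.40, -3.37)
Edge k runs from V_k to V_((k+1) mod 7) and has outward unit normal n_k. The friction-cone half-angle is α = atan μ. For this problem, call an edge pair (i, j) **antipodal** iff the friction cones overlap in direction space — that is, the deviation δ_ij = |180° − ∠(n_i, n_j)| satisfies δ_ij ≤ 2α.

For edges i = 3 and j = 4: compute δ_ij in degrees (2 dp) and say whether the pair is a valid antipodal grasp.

δ = 127.48°, invalid

α = atan 0.8 = 38.66°;  2α = 77.32°
edge 3: e_3 = (-1.31, -0.70);  n_3 = (-0.4713, +0.8820)
edge 4: e_4 = (-0.74, -4.49);  n_4 = (-0.9867, +0.1626)
∠(n_3, n_4) = 52.52°
δ = |180° − 52.52°| = 127.48°
127.48° > 2α = 77.32°  →  invalid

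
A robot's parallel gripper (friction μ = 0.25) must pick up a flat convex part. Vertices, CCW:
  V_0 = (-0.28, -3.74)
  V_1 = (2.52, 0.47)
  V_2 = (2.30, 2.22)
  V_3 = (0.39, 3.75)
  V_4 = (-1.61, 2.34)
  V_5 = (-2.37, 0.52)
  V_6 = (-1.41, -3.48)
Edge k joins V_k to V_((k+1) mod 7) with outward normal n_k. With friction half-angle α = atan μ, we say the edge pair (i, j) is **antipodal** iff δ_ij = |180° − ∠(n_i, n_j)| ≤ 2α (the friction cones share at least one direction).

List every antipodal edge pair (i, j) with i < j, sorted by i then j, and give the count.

count = 4; pairs: (0,3), (0,4), (1,5), (2,6)

α = atan 0.25 = 14.04°;  2α = 28.07°
n_0 = (+0.8327, -0.5538)
n_1 = (+0.9922, +0.1247)
n_2 = (+0.6252, +0.7805)
n_3 = (-0.5762, +0.8173)
n_4 = (-0.9228, +0.3853)
n_5 = (-0.9724, -0.2334)
n_6 = (-0.2242, -0.9745)
  (0,1): δ = 139.21°  ·
  (0,2): δ = 95.07°  ·
  (0,3): δ = 21.19°  ✓
  (0,4): δ = 10.96°  ✓
  (0,5): δ = 47.12°  ·
  (0,6): δ = 110.67°  ·
  (1,2): δ = 135.86°  ·
  (1,3): δ = 61.98°  ·
  (1,4): δ = 29.83°  ·
  (1,5): δ = 6.33°  ✓
  (1,6): δ = 69.88°  ·
  (2,3): δ = 106.12°  ·
  (2,4): δ = 73.97°  ·
  (2,5): δ = 37.81°  ·
  (2,6): δ = 25.74°  ✓
  (3,4): δ = 147.85°  ·
  (3,5): δ = 111.69°  ·
  (3,6): δ = 48.14°  ·
  (4,5): δ = 143.84°  ·
  (4,6): δ = 80.29°  ·
  (5,6): δ = 116.45°  ·
antipodal pairs: 4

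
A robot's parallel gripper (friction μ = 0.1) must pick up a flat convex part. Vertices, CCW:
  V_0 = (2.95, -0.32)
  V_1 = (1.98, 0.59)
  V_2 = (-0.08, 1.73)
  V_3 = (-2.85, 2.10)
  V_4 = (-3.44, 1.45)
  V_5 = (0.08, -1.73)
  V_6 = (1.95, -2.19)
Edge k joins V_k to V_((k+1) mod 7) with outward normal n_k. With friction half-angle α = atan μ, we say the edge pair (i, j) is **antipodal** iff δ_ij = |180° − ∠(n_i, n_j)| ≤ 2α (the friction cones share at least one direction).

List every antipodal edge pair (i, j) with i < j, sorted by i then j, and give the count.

count = 2; pairs: (0,4), (2,5)

α = atan 0.1 = 5.71°;  2α = 11.42°
n_0 = (+0.6842, +0.7293)
n_1 = (+0.4842, +0.8750)
n_2 = (+0.1324, +0.9912)
n_3 = (-0.7405, +0.6721)
n_4 = (-0.6704, -0.7420)
n_5 = (-0.2389, -0.9711)
n_6 = (+0.8818, -0.4716)
  (0,1): δ = 165.79°  ·
  (0,2): δ = 144.44°  ·
  (0,3): δ = 89.06°  ·
  (0,4): δ = 1.08°  ✓
  (0,5): δ = 29.35°  ·
  (0,6): δ = 105.04°  ·
  (1,2): δ = 158.65°  ·
  (1,3): δ = 103.27°  ·
  (1,4): δ = 13.13°  ·
  (1,5): δ = 15.14°  ·
  (1,6): δ = 90.82°  ·
  (2,3): δ = 124.62°  ·
  (2,4): δ = 34.49°  ·
  (2,5): δ = 6.21°  ✓
  (2,6): δ = 69.47°  ·
  (3,4): δ = 89.87°  ·
  (3,5): δ = 61.59°  ·
  (3,6): δ = 14.09°  ·
  (4,5): δ = 151.72°  ·
  (4,6): δ = 76.04°  ·
  (5,6): δ = 104.32°  ·
antipodal pairs: 2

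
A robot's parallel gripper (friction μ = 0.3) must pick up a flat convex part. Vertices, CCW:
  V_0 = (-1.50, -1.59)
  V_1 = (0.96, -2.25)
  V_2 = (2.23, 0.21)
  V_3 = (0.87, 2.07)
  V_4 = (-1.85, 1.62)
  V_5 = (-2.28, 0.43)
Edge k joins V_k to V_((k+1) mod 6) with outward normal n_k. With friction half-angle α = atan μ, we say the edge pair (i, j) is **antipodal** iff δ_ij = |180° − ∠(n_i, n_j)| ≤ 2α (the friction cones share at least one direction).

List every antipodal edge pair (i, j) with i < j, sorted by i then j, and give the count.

α = atan 0.3 = 16.70°;  2α = 33.40°
n_0 = (-0.2591, -0.9658)
n_1 = (+0.8886, -0.4587)
n_2 = (+0.8072, +0.5902)
n_3 = (-0.1632, +0.9866)
n_4 = (-0.9405, +0.3398)
n_5 = (-0.9329, -0.3602)
  (0,1): δ = 102.29°  ·
  (0,2): δ = 38.81°  ·
  (0,3): δ = 24.41°  ✓
  (0,4): δ = 85.15°  ·
  (0,5): δ = 126.13°  ·
  (1,2): δ = 116.52°  ·
  (1,3): δ = 53.30°  ·
  (1,4): δ = 7.44°  ✓
  (1,5): δ = 48.42°  ·
  (2,3): δ = 116.78°  ·
  (2,4): δ = 56.04°  ·
  (2,5): δ = 15.06°  ✓
  (3,4): δ = 119.26°  ·
  (3,5): δ = 78.28°  ·
  (4,5): δ = 139.02°  ·
antipodal pairs: 3

count = 3; pairs: (0,3), (1,4), (2,5)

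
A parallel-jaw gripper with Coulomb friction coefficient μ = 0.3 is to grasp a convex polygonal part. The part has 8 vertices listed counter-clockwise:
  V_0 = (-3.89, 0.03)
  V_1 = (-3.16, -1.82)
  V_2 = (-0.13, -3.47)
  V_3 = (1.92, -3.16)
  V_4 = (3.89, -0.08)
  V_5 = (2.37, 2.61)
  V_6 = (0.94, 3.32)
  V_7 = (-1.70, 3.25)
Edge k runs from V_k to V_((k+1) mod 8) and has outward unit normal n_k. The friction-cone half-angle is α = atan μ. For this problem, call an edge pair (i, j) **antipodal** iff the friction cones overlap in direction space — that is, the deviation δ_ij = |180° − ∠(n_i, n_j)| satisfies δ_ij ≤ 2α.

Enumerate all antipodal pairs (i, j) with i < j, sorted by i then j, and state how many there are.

α = atan 0.3 = 16.70°;  2α = 33.40°
n_0 = (-0.9302, -0.3671)
n_1 = (-0.4782, -0.8782)
n_2 = (+0.1495, -0.9888)
n_3 = (+0.8424, -0.5388)
n_4 = (+0.8706, +0.4920)
n_5 = (+0.4447, +0.8957)
n_6 = (-0.0265, +0.9996)
n_7 = (-0.8269, +0.5624)
  (0,1): δ = 140.10°  ·
  (0,2): δ = 102.93°  ·
  (0,3): δ = 54.14°  ·
  (0,4): δ = 7.93°  ✓
  (0,5): δ = 42.06°  ·
  (0,6): δ = 69.98°  ·
  (0,7): δ = 124.25°  ·
  (1,2): δ = 142.83°  ·
  (1,3): δ = 94.03°  ·
  (1,4): δ = 31.96°  ✓
  (1,5): δ = 2.17°  ✓
  (1,6): δ = 30.09°  ✓
  (1,7): δ = 84.35°  ·
  (2,3): δ = 131.20°  ·
  (2,4): δ = 69.13°  ·
  (2,5): δ = 35.00°  ·
  (2,6): δ = 7.08°  ✓
  (2,7): δ = 47.18°  ·
  (3,4): δ = 117.93°  ·
  (3,5): δ = 83.80°  ·
  (3,6): δ = 55.88°  ·
  (3,7): δ = 1.62°  ✓
  (4,5): δ = 145.87°  ·
  (4,6): δ = 117.95°  ·
  (4,7): δ = 63.69°  ·
  (5,6): δ = 152.08°  ·
  (5,7): δ = 97.82°  ·
  (6,7): δ = 125.74°  ·
antipodal pairs: 6

count = 6; pairs: (0,4), (1,4), (1,5), (1,6), (2,6), (3,7)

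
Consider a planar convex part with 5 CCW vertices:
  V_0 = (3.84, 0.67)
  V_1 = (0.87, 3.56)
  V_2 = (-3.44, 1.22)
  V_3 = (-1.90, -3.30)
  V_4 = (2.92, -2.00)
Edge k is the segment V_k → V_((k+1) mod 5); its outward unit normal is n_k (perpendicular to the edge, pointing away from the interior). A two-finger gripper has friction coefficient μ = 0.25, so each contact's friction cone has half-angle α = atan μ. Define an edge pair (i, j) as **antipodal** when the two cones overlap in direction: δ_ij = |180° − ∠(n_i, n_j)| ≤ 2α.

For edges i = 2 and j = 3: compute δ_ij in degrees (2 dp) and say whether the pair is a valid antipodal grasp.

δ = 93.72°, invalid

α = atan 0.25 = 14.04°;  2α = 28.07°
edge 2: e_2 = (+1.54, -4.52);  n_2 = (-0.9466, -0.3225)
edge 3: e_3 = (+4.82, +1.30);  n_3 = (+0.2604, -0.9655)
∠(n_2, n_3) = 86.28°
δ = |180° − 86.28°| = 93.72°
93.72° > 2α = 28.07°  →  invalid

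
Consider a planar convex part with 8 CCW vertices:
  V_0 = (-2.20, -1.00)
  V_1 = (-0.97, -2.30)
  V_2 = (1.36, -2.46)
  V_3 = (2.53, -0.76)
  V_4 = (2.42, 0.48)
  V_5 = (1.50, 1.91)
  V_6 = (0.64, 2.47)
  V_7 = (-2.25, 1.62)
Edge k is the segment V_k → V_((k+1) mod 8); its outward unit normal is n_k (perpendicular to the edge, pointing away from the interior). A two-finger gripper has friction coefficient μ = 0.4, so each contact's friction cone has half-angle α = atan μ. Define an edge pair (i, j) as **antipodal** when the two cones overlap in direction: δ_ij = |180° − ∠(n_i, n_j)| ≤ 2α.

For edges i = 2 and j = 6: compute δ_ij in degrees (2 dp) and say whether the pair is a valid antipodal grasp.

δ = 39.07°, valid

α = atan 0.4 = 21.80°;  2α = 43.60°
edge 2: e_2 = (+1.17, +1.70);  n_2 = (+0.8238, -0.5669)
edge 6: e_6 = (-2.89, -0.85);  n_6 = (-0.2822, +0.9594)
∠(n_2, n_6) = 140.93°
δ = |180° − 140.93°| = 39.07°
39.07° ≤ 2α = 43.60°  →  valid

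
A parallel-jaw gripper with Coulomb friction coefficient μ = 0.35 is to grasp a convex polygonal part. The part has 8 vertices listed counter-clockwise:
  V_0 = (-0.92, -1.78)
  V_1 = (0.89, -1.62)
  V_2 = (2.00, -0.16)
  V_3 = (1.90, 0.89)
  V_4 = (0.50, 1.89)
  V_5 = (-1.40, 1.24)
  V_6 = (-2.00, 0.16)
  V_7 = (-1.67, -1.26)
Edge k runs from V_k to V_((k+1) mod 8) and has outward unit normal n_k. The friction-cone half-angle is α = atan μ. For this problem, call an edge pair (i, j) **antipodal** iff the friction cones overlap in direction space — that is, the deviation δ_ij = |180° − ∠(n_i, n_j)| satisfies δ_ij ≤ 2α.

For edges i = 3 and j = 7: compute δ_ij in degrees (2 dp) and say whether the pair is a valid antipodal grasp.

δ = 0.80°, valid

α = atan 0.35 = 19.29°;  2α = 38.58°
edge 3: e_3 = (-1.40, +1.00);  n_3 = (+0.5812, +0.8137)
edge 7: e_7 = (+0.75, -0.52);  n_7 = (-0.5698, -0.8218)
∠(n_3, n_7) = 179.20°
δ = |180° − 179.20°| = 0.80°
0.80° ≤ 2α = 38.58°  →  valid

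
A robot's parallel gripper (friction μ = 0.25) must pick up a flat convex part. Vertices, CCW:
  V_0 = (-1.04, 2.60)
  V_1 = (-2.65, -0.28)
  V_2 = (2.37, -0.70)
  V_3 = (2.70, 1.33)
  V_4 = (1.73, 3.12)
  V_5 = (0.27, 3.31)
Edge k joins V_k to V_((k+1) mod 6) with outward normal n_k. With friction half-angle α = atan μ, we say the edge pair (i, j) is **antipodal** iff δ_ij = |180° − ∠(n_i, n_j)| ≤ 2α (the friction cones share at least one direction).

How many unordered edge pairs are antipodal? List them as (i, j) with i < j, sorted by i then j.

α = atan 0.25 = 14.04°;  2α = 28.07°
n_0 = (-0.8729, +0.4880)
n_1 = (-0.0834, -0.9965)
n_2 = (+0.9870, -0.1605)
n_3 = (+0.8792, +0.4764)
n_4 = (+0.1290, +0.9916)
n_5 = (-0.4765, +0.8792)
  (0,1): δ = 65.58°  ·
  (0,2): δ = 19.97°  ✓
  (0,3): δ = 57.66°  ·
  (0,4): δ = 111.79°  ·
  (0,5): δ = 147.66°  ·
  (1,2): δ = 94.45°  ·
  (1,3): δ = 56.76°  ·
  (1,4): δ = 2.63°  ✓
  (1,5): δ = 33.24°  ·
  (2,3): δ = 142.31°  ·
  (2,4): δ = 88.18°  ·
  (2,5): δ = 52.31°  ·
  (3,4): δ = 125.87°  ·
  (3,5): δ = 90.00°  ·
  (4,5): δ = 144.13°  ·
antipodal pairs: 2

count = 2; pairs: (0,2), (1,4)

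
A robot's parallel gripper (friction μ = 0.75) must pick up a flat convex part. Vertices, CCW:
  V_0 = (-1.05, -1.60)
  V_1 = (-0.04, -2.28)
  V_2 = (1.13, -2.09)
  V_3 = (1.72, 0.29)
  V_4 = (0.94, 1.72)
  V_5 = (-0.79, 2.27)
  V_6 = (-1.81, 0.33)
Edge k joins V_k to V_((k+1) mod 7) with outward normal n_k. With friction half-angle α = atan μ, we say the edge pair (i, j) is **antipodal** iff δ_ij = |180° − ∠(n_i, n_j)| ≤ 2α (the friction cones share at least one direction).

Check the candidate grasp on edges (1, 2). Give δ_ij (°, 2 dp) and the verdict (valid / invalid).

α = atan 0.75 = 36.87°;  2α = 73.74°
edge 1: e_1 = (+1.17, +0.19);  n_1 = (+0.1603, -0.9871)
edge 2: e_2 = (+0.59, +2.38);  n_2 = (+0.9706, -0.2406)
∠(n_1, n_2) = 66.85°
δ = |180° − 66.85°| = 113.15°
113.15° > 2α = 73.74°  →  invalid

δ = 113.15°, invalid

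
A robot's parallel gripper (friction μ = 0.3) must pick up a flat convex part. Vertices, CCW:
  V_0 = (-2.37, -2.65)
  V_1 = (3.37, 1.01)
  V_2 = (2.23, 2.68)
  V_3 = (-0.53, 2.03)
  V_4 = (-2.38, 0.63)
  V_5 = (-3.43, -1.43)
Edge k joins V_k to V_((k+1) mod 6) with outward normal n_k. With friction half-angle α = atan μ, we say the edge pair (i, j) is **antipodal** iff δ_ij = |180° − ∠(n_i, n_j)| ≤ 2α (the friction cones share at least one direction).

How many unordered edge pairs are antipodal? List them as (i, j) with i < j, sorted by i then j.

α = atan 0.3 = 16.70°;  2α = 33.40°
n_0 = (+0.5376, -0.8432)
n_1 = (+0.8259, +0.5638)
n_2 = (-0.2292, +0.9734)
n_3 = (-0.6034, +0.7974)
n_4 = (-0.8909, +0.4541)
n_5 = (-0.7549, -0.6559)
  (0,1): δ = 88.20°  ·
  (0,2): δ = 19.27°  ✓
  (0,3): δ = 4.59°  ✓
  (0,4): δ = 30.47°  ✓
  (0,5): δ = 98.46°  ·
  (1,2): δ = 111.07°  ·
  (1,3): δ = 87.20°  ·
  (1,4): δ = 61.33°  ·
  (1,5): δ = 6.67°  ✓
  (2,3): δ = 156.14°  ·
  (2,4): δ = 130.26°  ·
  (2,5): δ = 62.27°  ·
  (3,4): δ = 154.13°  ·
  (3,5): δ = 86.13°  ·
  (4,5): δ = 112.01°  ·
antipodal pairs: 4

count = 4; pairs: (0,2), (0,3), (0,4), (1,5)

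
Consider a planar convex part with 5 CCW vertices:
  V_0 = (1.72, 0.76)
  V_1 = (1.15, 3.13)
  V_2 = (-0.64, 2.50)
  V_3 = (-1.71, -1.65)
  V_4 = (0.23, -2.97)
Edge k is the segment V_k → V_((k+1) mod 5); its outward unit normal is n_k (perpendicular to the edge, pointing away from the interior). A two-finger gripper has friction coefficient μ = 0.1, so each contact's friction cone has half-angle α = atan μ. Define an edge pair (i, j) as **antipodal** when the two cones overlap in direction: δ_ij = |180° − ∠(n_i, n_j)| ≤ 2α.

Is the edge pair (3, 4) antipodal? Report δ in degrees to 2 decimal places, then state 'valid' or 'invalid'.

α = atan 0.1 = 5.71°;  2α = 11.42°
edge 3: e_3 = (+1.94, -1.32);  n_3 = (-0.5625, -0.8268)
edge 4: e_4 = (+1.49, +3.73);  n_4 = (+0.9286, -0.3710)
∠(n_3, n_4) = 102.46°
δ = |180° − 102.46°| = 77.54°
77.54° > 2α = 11.42°  →  invalid

δ = 77.54°, invalid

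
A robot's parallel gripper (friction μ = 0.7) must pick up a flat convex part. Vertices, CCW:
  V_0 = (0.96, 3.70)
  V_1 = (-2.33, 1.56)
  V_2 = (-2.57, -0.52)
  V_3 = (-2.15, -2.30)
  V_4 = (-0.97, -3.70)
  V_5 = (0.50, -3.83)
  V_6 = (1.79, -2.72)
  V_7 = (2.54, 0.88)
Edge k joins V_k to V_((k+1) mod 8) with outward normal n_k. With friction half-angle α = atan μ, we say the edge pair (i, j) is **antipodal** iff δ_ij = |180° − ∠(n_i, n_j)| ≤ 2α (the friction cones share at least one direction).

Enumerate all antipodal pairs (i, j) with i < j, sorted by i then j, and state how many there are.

count = 12; pairs: (0,4), (0,5), (0,6), (1,5), (1,6), (1,7), (2,5), (2,6), (2,7), (3,6), (3,7), (4,7)

α = atan 0.7 = 34.99°;  2α = 69.98°
n_0 = (-0.5453, +0.8383)
n_1 = (-0.9934, +0.1146)
n_2 = (-0.9733, -0.2296)
n_3 = (-0.7646, -0.6445)
n_4 = (-0.0881, -0.9961)
n_5 = (+0.6522, -0.7580)
n_6 = (+0.9790, -0.2040)
n_7 = (+0.8724, +0.4888)
  (0,1): δ = 129.62°  ·
  (0,2): δ = 109.77°  ·
  (0,3): δ = 82.92°  ·
  (0,4): δ = 38.10°  ✓
  (0,5): δ = 7.67°  ✓
  (0,6): δ = 45.19°  ✓
  (0,7): δ = 86.22°  ·
  (1,2): δ = 160.14°  ·
  (1,3): δ = 133.29°  ·
  (1,4): δ = 88.47°  ·
  (1,5): δ = 42.71°  ✓
  (1,6): δ = 5.19°  ✓
  (1,7): δ = 35.84°  ✓
  (2,3): δ = 153.15°  ·
  (2,4): δ = 108.33°  ·
  (2,5): δ = 62.57°  ✓
  (2,6): δ = 25.04°  ✓
  (2,7): δ = 15.98°  ✓
  (3,4): δ = 135.18°  ·
  (3,5): δ = 89.42°  ·
  (3,6): δ = 51.89°  ✓
  (3,7): δ = 10.86°  ✓
  (4,5): δ = 134.24°  ·
  (4,6): δ = 96.71°  ·
  (4,7): δ = 55.68°  ✓
  (5,6): δ = 142.48°  ·
  (5,7): δ = 101.45°  ·
  (6,7): δ = 138.97°  ·
antipodal pairs: 12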